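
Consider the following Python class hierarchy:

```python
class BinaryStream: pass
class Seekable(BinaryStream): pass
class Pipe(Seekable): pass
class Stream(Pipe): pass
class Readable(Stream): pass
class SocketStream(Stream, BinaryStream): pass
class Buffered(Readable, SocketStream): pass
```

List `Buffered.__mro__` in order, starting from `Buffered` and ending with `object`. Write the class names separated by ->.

L[Buffered] = Buffered + merge(L[Readable], L[SocketStream], [Readable SocketStream])
  take Readable:  [Readable Stream Pipe Seekable BinaryStream object] + [SocketStream Stream Pipe Seekable BinaryStream object] + [Readable SocketStream]
  take SocketStream:  [Stream Pipe Seekable BinaryStream object] + [SocketStream Stream Pipe Seekable BinaryStream object] + [SocketStream]
  take Stream:  [Stream Pipe Seekable BinaryStream object] + [Stream Pipe Seekable BinaryStream object]
  take Pipe:  [Pipe Seekable BinaryStream object] + [Pipe Seekable BinaryStream object]
  take Seekable:  [Seekable BinaryStream object] + [Seekable BinaryStream object]
  take BinaryStream:  [BinaryStream object] + [BinaryStream object]
  take object:  [object] + [object]

Buffered -> Readable -> SocketStream -> Stream -> Pipe -> Seekable -> BinaryStream -> object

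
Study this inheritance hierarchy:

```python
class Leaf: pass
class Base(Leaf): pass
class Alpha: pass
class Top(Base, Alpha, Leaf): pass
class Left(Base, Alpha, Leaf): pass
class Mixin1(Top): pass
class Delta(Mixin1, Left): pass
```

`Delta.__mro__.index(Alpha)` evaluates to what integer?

L[Delta] = Delta + merge(L[Mixin1], L[Left], [Mixin1 Left])
  take Mixin1:  [Mixin1 Top Base Alpha Leaf object] + [Left Base Alpha Leaf object] + [Mixin1 Left]
  take Top:  [Top Base Alpha Leaf object] + [Left Base Alpha Leaf object] + [Left]
  take Left:  [Base Alpha Leaf object] + [Left Base Alpha Leaf object] + [Left]
  take Base:  [Base Alpha Leaf object] + [Base Alpha Leaf object]
  take Alpha:  [Alpha Leaf object] + [Alpha Leaf object]
  take Leaf:  [Leaf object] + [Leaf object]
  take object:  [object] + [object]
MRO: Delta Mixin1 Top Left Base Alpha Leaf object
Alpha sits at index 5.

5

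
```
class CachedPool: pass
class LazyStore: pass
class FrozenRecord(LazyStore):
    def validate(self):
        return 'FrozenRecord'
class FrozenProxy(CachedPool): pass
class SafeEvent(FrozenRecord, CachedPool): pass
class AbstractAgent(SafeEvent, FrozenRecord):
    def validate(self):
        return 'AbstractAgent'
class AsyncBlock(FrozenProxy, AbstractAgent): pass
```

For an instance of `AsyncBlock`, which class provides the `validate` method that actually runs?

AbstractAgent

L[AsyncBlock] = AsyncBlock + merge(L[FrozenProxy], L[AbstractAgent], [FrozenProxy AbstractAgent])
  take FrozenProxy:  [FrozenProxy CachedPool object] + [AbstractAgent SafeEvent FrozenRecord LazyStore CachedPool object] + [FrozenProxy AbstractAgent]
  take AbstractAgent:  [CachedPool object] + [AbstractAgent SafeEvent FrozenRecord LazyStore CachedPool object] + [AbstractAgent]
  take SafeEvent:  [CachedPool object] + [SafeEvent FrozenRecord LazyStore CachedPool object]
  take FrozenRecord:  [CachedPool object] + [FrozenRecord LazyStore CachedPool object]
  take LazyStore:  [CachedPool object] + [LazyStore CachedPool object]
  take CachedPool:  [CachedPool object] + [CachedPool object]
  take object:  [object] + [object]
MRO: AsyncBlock FrozenProxy AbstractAgent SafeEvent FrozenRecord LazyStore CachedPool object
validate is defined in: AbstractAgent, FrozenRecord. First along the MRO is AbstractAgent.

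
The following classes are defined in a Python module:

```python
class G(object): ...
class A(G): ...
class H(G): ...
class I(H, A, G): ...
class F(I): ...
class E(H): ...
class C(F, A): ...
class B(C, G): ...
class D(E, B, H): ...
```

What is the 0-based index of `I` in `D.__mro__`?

L[D] = D + merge(L[E], L[B], L[H], [E B H])
  take E:  [E H G object] + [B C F I H A G object] + [H G object] + [E B H]
  take B:  [H G object] + [B C F I H A G object] + [H G object] + [B H]
  take C:  [H G object] + [C F I H A G object] + [H G object] + [H]
  take F:  [H G object] + [F I H A G object] + [H G object] + [H]
  take I:  [H G object] + [I H A G object] + [H G object] + [H]
  take H:  [H G object] + [H A G object] + [H G object] + [H]
  take A:  [G object] + [A G object] + [G object]
  take G:  [G object] + [G object] + [G object]
  take object:  [object] + [object] + [object]
MRO: D E B C F I H A G object
I sits at index 5.

5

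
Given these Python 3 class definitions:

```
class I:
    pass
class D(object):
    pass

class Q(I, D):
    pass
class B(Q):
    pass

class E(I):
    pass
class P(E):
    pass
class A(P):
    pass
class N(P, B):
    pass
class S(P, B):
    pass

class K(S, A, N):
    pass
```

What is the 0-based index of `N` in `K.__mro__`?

L[K] = K + merge(L[S], L[A], L[N], [S A N])
  take S:  [S P E B Q I D object] + [A P E I object] + [N P E B Q I D object] + [S A N]
  take A:  [P E B Q I D object] + [A P E I object] + [N P E B Q I D object] + [A N]
  take N:  [P E B Q I D object] + [P E I object] + [N P E B Q I D object] + [N]
  take P:  [P E B Q I D object] + [P E I object] + [P E B Q I D object]
  take E:  [E B Q I D object] + [E I object] + [E B Q I D object]
  take B:  [B Q I D object] + [I object] + [B Q I D object]
  take Q:  [Q I D object] + [I object] + [Q I D object]
  take I:  [I D object] + [I object] + [I D object]
  take D:  [D object] + [object] + [D object]
  take object:  [object] + [object] + [object]
MRO: K S A N P E B Q I D object
N sits at index 3.

3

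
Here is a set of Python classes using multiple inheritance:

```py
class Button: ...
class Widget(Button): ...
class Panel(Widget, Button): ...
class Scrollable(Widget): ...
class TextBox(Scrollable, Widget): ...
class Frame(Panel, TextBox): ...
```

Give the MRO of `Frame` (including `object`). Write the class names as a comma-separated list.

L[Frame] = Frame + merge(L[Panel], L[TextBox], [Panel TextBox])
  take Panel:  [Panel Widget Button object] + [TextBox Scrollable Widget Button object] + [Panel TextBox]
  take TextBox:  [Widget Button object] + [TextBox Scrollable Widget Button object] + [TextBox]
  take Scrollable:  [Widget Button object] + [Scrollable Widget Button object]
  take Widget:  [Widget Button object] + [Widget Button object]
  take Button:  [Button object] + [Button object]
  take object:  [object] + [object]

Frame, Panel, TextBox, Scrollable, Widget, Button, object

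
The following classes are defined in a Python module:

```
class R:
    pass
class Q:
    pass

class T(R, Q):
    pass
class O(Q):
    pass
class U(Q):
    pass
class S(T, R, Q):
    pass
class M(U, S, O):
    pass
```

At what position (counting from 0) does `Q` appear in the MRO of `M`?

6

L[M] = M + merge(L[U], L[S], L[O], [U S O])
  take U:  [U Q object] + [S T R Q object] + [O Q object] + [U S O]
  take S:  [Q object] + [S T R Q object] + [O Q object] + [S O]
  take T:  [Q object] + [T R Q object] + [O Q object] + [O]
  take R:  [Q object] + [R Q object] + [O Q object] + [O]
  take O:  [Q object] + [Q object] + [O Q object] + [O]
  take Q:  [Q object] + [Q object] + [Q object]
  take object:  [object] + [object] + [object]
MRO: M U S T R O Q object
Q sits at index 6.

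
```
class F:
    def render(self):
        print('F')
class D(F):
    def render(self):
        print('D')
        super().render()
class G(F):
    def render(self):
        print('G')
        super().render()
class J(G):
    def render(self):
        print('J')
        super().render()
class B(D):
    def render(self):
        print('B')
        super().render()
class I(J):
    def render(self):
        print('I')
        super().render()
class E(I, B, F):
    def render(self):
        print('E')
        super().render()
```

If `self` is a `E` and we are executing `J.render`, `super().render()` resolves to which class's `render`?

L[E] = E + merge(L[I], L[B], L[F], [I B F])
  take I:  [I J G F object] + [B D F object] + [F object] + [I B F]
  take J:  [J G F object] + [B D F object] + [F object] + [B F]
  take G:  [G F object] + [B D F object] + [F object] + [B F]
  take B:  [F object] + [B D F object] + [F object] + [B F]
  take D:  [F object] + [D F object] + [F object] + [F]
  take F:  [F object] + [F object] + [F object] + [F]
  take object:  [object] + [object] + [object]
MRO: E I J G B D F object
super() in J.render on a E instance goes to the class after J in E's MRO: G.

G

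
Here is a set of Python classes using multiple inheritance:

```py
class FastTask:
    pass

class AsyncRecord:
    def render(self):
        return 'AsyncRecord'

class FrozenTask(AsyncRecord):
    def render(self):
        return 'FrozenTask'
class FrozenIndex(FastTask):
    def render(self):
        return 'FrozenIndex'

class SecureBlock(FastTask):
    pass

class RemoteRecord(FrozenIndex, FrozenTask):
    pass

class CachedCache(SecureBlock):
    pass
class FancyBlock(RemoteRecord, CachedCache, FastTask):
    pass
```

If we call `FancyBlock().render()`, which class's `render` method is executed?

L[FancyBlock] = FancyBlock + merge(L[RemoteRecord], L[CachedCache], L[FastTask], [RemoteRecord CachedCache FastTask])
  take RemoteRecord:  [RemoteRecord FrozenIndex FastTask FrozenTask AsyncRecord object] + [CachedCache SecureBlock FastTask object] + [FastTask object] + [RemoteRecord CachedCache FastTask]
  take FrozenIndex:  [FrozenIndex FastTask FrozenTask AsyncRecord object] + [CachedCache SecureBlock FastTask object] + [FastTask object] + [CachedCache FastTask]
  take CachedCache:  [FastTask FrozenTask AsyncRecord object] + [CachedCache SecureBlock FastTask object] + [FastTask object] + [CachedCache FastTask]
  take SecureBlock:  [FastTask FrozenTask AsyncRecord object] + [SecureBlock FastTask object] + [FastTask object] + [FastTask]
  take FastTask:  [FastTask FrozenTask AsyncRecord object] + [FastTask object] + [FastTask object] + [FastTask]
  take FrozenTask:  [FrozenTask AsyncRecord object] + [object] + [object]
  take AsyncRecord:  [AsyncRecord object] + [object] + [object]
  take object:  [object] + [object] + [object]
MRO: FancyBlock RemoteRecord FrozenIndex CachedCache SecureBlock FastTask FrozenTask AsyncRecord object
render is defined in: AsyncRecord, FrozenIndex, FrozenTask. First along the MRO is FrozenIndex.

FrozenIndex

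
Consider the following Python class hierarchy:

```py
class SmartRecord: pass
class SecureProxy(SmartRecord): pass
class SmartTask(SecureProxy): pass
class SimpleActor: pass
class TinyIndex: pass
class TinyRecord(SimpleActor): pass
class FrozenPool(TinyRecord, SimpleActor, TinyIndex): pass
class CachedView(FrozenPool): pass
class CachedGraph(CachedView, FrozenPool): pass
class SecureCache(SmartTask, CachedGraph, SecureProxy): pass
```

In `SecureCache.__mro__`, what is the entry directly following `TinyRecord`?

SimpleActor

L[SecureCache] = SecureCache + merge(L[SmartTask], L[CachedGraph], L[SecureProxy], [SmartTask CachedGraph SecureProxy])
  take SmartTask:  [SmartTask SecureProxy SmartRecord object] + [CachedGraph CachedView FrozenPool TinyRecord SimpleActor TinyIndex object] + [SecureProxy SmartRecord object] + [SmartTask CachedGraph SecureProxy]
  take CachedGraph:  [SecureProxy SmartRecord object] + [CachedGraph CachedView FrozenPool TinyRecord SimpleActor TinyIndex object] + [SecureProxy SmartRecord object] + [CachedGraph SecureProxy]
  take SecureProxy:  [SecureProxy SmartRecord object] + [CachedView FrozenPool TinyRecord SimpleActor TinyIndex object] + [SecureProxy SmartRecord object] + [SecureProxy]
  take SmartRecord:  [SmartRecord object] + [CachedView FrozenPool TinyRecord SimpleActor TinyIndex object] + [SmartRecord object]
  take CachedView:  [object] + [CachedView FrozenPool TinyRecord SimpleActor TinyIndex object] + [object]
  take FrozenPool:  [object] + [FrozenPool TinyRecord SimpleActor TinyIndex object] + [object]
  take TinyRecord:  [object] + [TinyRecord SimpleActor TinyIndex object] + [object]
  take SimpleActor:  [object] + [SimpleActor TinyIndex object] + [object]
  take TinyIndex:  [object] + [TinyIndex object] + [object]
  take object:  [object] + [object] + [object]
MRO: SecureCache SmartTask CachedGraph SecureProxy SmartRecord CachedView FrozenPool TinyRecord SimpleActor TinyIndex object
TinyRecord is at position 7; next is SimpleActor.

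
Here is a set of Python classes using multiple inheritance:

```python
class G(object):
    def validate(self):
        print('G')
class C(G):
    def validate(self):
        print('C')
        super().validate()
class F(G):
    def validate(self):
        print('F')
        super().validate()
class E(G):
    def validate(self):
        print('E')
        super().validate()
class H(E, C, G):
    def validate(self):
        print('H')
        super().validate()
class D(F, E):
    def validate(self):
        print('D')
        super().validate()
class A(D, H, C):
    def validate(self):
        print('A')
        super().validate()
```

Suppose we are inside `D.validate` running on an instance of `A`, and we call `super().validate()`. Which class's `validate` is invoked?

L[A] = A + merge(L[D], L[H], L[C], [D H C])
  take D:  [D F E G object] + [H E C G object] + [C G object] + [D H C]
  take F:  [F E G object] + [H E C G object] + [C G object] + [H C]
  take H:  [E G object] + [H E C G object] + [C G object] + [H C]
  take E:  [E G object] + [E C G object] + [C G object] + [C]
  take C:  [G object] + [C G object] + [C G object] + [C]
  take G:  [G object] + [G object] + [G object]
  take object:  [object] + [object] + [object]
MRO: A D F H E C G object
super() in D.validate on a A instance goes to the class after D in A's MRO: F.

F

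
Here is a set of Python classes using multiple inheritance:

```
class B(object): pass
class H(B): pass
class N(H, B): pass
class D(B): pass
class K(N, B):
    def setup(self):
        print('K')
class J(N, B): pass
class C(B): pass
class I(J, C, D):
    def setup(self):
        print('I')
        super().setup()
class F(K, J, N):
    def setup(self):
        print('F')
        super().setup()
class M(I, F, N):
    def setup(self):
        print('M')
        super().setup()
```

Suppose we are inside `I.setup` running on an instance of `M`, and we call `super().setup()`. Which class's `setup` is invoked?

F

L[M] = M + merge(L[I], L[F], L[N], [I F N])
  take I:  [I J N H C D B object] + [F K J N H B object] + [N H B object] + [I F N]
  take F:  [J N H C D B object] + [F K J N H B object] + [N H B object] + [F N]
  take K:  [J N H C D B object] + [K J N H B object] + [N H B object] + [N]
  take J:  [J N H C D B object] + [J N H B object] + [N H B object] + [N]
  take N:  [N H C D B object] + [N H B object] + [N H B object] + [N]
  take H:  [H C D B object] + [H B object] + [H B object]
  take C:  [C D B object] + [B object] + [B object]
  take D:  [D B object] + [B object] + [B object]
  take B:  [B object] + [B object] + [B object]
  take object:  [object] + [object] + [object]
MRO: M I F K J N H C D B object
super() in I.setup on a M instance goes to the class after I in M's MRO: F.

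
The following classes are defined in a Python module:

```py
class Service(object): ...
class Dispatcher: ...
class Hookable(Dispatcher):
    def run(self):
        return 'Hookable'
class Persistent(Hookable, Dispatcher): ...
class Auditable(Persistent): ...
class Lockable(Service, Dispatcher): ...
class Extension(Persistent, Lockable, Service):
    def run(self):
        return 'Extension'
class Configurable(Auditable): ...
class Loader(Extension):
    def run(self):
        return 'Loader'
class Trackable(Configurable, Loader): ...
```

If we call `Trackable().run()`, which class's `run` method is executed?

L[Trackable] = Trackable + merge(L[Configurable], L[Loader], [Configurable Loader])
  take Configurable:  [Configurable Auditable Persistent Hookable Dispatcher object] + [Loader Extension Persistent Hookable Lockable Service Dispatcher object] + [Configurable Loader]
  take Auditable:  [Auditable Persistent Hookable Dispatcher object] + [Loader Extension Persistent Hookable Lockable Service Dispatcher object] + [Loader]
  take Loader:  [Persistent Hookable Dispatcher object] + [Loader Extension Persistent Hookable Lockable Service Dispatcher object] + [Loader]
  take Extension:  [Persistent Hookable Dispatcher object] + [Extension Persistent Hookable Lockable Service Dispatcher object]
  take Persistent:  [Persistent Hookable Dispatcher object] + [Persistent Hookable Lockable Service Dispatcher object]
  take Hookable:  [Hookable Dispatcher object] + [Hookable Lockable Service Dispatcher object]
  take Lockable:  [Dispatcher object] + [Lockable Service Dispatcher object]
  take Service:  [Dispatcher object] + [Service Dispatcher object]
  take Dispatcher:  [Dispatcher object] + [Dispatcher object]
  take object:  [object] + [object]
MRO: Trackable Configurable Auditable Loader Extension Persistent Hookable Lockable Service Dispatcher object
run is defined in: Extension, Hookable, Loader. First along the MRO is Loader.

Loader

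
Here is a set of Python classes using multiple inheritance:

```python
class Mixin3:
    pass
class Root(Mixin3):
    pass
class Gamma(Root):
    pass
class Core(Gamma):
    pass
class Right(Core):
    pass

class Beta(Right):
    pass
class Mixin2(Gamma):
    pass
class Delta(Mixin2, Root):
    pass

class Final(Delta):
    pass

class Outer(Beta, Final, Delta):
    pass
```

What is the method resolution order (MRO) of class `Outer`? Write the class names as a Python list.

[Outer, Beta, Right, Core, Final, Delta, Mixin2, Gamma, Root, Mixin3, object]

L[Outer] = Outer + merge(L[Beta], L[Final], L[Delta], [Beta Final Delta])
  take Beta:  [Beta Right Core Gamma Root Mixin3 object] + [Final Delta Mixin2 Gamma Root Mixin3 object] + [Delta Mixin2 Gamma Root Mixin3 object] + [Beta Final Delta]
  take Right:  [Right Core Gamma Root Mixin3 object] + [Final Delta Mixin2 Gamma Root Mixin3 object] + [Delta Mixin2 Gamma Root Mixin3 object] + [Final Delta]
  take Core:  [Core Gamma Root Mixin3 object] + [Final Delta Mixin2 Gamma Root Mixin3 object] + [Delta Mixin2 Gamma Root Mixin3 object] + [Final Delta]
  take Final:  [Gamma Root Mixin3 object] + [Final Delta Mixin2 Gamma Root Mixin3 object] + [Delta Mixin2 Gamma Root Mixin3 object] + [Final Delta]
  take Delta:  [Gamma Root Mixin3 object] + [Delta Mixin2 Gamma Root Mixin3 object] + [Delta Mixin2 Gamma Root Mixin3 object] + [Delta]
  take Mixin2:  [Gamma Root Mixin3 object] + [Mixin2 Gamma Root Mixin3 object] + [Mixin2 Gamma Root Mixin3 object]
  take Gamma:  [Gamma Root Mixin3 object] + [Gamma Root Mixin3 object] + [Gamma Root Mixin3 object]
  take Root:  [Root Mixin3 object] + [Root Mixin3 object] + [Root Mixin3 object]
  take Mixin3:  [Mixin3 object] + [Mixin3 object] + [Mixin3 object]
  take object:  [object] + [object] + [object]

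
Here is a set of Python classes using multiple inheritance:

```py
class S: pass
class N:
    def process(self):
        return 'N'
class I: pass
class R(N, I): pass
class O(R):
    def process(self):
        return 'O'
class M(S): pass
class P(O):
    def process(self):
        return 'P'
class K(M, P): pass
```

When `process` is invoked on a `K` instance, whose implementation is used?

P

L[K] = K + merge(L[M], L[P], [M P])
  take M:  [M S object] + [P O R N I object] + [M P]
  take S:  [S object] + [P O R N I object] + [P]
  take P:  [object] + [P O R N I object] + [P]
  take O:  [object] + [O R N I object]
  take R:  [object] + [R N I object]
  take N:  [object] + [N I object]
  take I:  [object] + [I object]
  take object:  [object] + [object]
MRO: K M S P O R N I object
process is defined in: N, O, P. First along the MRO is P.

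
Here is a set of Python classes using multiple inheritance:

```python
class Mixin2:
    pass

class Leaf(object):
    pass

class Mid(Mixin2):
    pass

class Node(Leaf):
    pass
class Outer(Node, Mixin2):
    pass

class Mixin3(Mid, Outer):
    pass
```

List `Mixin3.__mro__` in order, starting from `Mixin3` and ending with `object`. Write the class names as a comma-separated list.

L[Mixin3] = Mixin3 + merge(L[Mid], L[Outer], [Mid Outer])
  take Mid:  [Mid Mixin2 object] + [Outer Node Leaf Mixin2 object] + [Mid Outer]
  take Outer:  [Mixin2 object] + [Outer Node Leaf Mixin2 object] + [Outer]
  take Node:  [Mixin2 object] + [Node Leaf Mixin2 object]
  take Leaf:  [Mixin2 object] + [Leaf Mixin2 object]
  take Mixin2:  [Mixin2 object] + [Mixin2 object]
  take object:  [object] + [object]

Mixin3, Mid, Outer, Node, Leaf, Mixin2, object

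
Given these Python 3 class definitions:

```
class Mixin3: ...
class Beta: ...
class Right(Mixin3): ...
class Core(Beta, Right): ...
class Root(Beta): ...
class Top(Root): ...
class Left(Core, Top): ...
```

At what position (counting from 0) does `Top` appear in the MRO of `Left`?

L[Left] = Left + merge(L[Core], L[Top], [Core Top])
  take Core:  [Core Beta Right Mixin3 object] + [Top Root Beta object] + [Core Top]
  take Top:  [Beta Right Mixin3 object] + [Top Root Beta object] + [Top]
  take Root:  [Beta Right Mixin3 object] + [Root Beta object]
  take Beta:  [Beta Right Mixin3 object] + [Beta object]
  take Right:  [Right Mixin3 object] + [object]
  take Mixin3:  [Mixin3 object] + [object]
  take object:  [object] + [object]
MRO: Left Core Top Root Beta Right Mixin3 object
Top sits at index 2.

2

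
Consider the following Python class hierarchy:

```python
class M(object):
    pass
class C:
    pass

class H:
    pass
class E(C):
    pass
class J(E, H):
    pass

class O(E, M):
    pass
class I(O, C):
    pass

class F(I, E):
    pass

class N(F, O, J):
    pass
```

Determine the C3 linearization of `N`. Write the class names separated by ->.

N -> F -> I -> O -> J -> E -> C -> M -> H -> object

L[N] = N + merge(L[F], L[O], L[J], [F O J])
  take F:  [F I O E C M object] + [O E C M object] + [J E C H object] + [F O J]
  take I:  [I O E C M object] + [O E C M object] + [J E C H object] + [O J]
  take O:  [O E C M object] + [O E C M object] + [J E C H object] + [O J]
  take J:  [E C M object] + [E C M object] + [J E C H object] + [J]
  take E:  [E C M object] + [E C M object] + [E C H object]
  take C:  [C M object] + [C M object] + [C H object]
  take M:  [M object] + [M object] + [H object]
  take H:  [object] + [object] + [H object]
  take object:  [object] + [object] + [object]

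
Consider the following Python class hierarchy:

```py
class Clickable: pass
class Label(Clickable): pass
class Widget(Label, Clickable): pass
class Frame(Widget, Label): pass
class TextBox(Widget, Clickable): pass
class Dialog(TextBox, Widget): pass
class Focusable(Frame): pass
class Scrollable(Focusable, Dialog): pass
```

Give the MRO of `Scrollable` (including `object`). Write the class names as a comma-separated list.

L[Scrollable] = Scrollable + merge(L[Focusable], L[Dialog], [Focusable Dialog])
  take Focusable:  [Focusable Frame Widget Label Clickable object] + [Dialog TextBox Widget Label Clickable object] + [Focusable Dialog]
  take Frame:  [Frame Widget Label Clickable object] + [Dialog TextBox Widget Label Clickable object] + [Dialog]
  take Dialog:  [Widget Label Clickable object] + [Dialog TextBox Widget Label Clickable object] + [Dialog]
  take TextBox:  [Widget Label Clickable object] + [TextBox Widget Label Clickable object]
  take Widget:  [Widget Label Clickable object] + [Widget Label Clickable object]
  take Label:  [Label Clickable object] + [Label Clickable object]
  take Clickable:  [Clickable object] + [Clickable object]
  take object:  [object] + [object]

Scrollable, Focusable, Frame, Dialog, TextBox, Widget, Label, Clickable, object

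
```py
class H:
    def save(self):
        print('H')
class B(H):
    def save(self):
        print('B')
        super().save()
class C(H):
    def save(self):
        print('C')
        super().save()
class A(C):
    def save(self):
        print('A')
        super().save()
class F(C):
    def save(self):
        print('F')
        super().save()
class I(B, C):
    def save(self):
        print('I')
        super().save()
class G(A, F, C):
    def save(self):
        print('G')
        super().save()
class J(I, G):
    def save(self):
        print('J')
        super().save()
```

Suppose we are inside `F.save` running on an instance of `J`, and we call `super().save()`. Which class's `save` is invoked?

C

L[J] = J + merge(L[I], L[G], [I G])
  take I:  [I B C H object] + [G A F C H object] + [I G]
  take B:  [B C H object] + [G A F C H object] + [G]
  take G:  [C H object] + [G A F C H object] + [G]
  take A:  [C H object] + [A F C H object]
  take F:  [C H object] + [F C H object]
  take C:  [C H object] + [C H object]
  take H:  [H object] + [H object]
  take object:  [object] + [object]
MRO: J I B G A F C H object
super() in F.save on a J instance goes to the class after F in J's MRO: C.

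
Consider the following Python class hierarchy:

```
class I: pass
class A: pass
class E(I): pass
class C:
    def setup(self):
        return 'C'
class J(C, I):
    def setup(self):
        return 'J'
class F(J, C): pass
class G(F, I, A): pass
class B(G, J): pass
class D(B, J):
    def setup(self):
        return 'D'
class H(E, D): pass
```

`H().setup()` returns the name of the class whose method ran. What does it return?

D

L[H] = H + merge(L[E], L[D], [E D])
  take E:  [E I object] + [D B G F J C I A object] + [E D]
  take D:  [I object] + [D B G F J C I A object] + [D]
  take B:  [I object] + [B G F J C I A object]
  take G:  [I object] + [G F J C I A object]
  take F:  [I object] + [F J C I A object]
  take J:  [I object] + [J C I A object]
  take C:  [I object] + [C I A object]
  take I:  [I object] + [I A object]
  take A:  [object] + [A object]
  take object:  [object] + [object]
MRO: H E D B G F J C I A object
setup is defined in: C, D, J. First along the MRO is D.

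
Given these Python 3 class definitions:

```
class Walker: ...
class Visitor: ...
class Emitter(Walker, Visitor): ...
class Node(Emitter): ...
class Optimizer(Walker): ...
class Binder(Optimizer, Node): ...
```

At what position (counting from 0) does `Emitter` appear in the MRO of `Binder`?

3

L[Binder] = Binder + merge(L[Optimizer], L[Node], [Optimizer Node])
  take Optimizer:  [Optimizer Walker object] + [Node Emitter Walker Visitor object] + [Optimizer Node]
  take Node:  [Walker object] + [Node Emitter Walker Visitor object] + [Node]
  take Emitter:  [Walker object] + [Emitter Walker Visitor object]
  take Walker:  [Walker object] + [Walker Visitor object]
  take Visitor:  [object] + [Visitor object]
  take object:  [object] + [object]
MRO: Binder Optimizer Node Emitter Walker Visitor object
Emitter sits at index 3.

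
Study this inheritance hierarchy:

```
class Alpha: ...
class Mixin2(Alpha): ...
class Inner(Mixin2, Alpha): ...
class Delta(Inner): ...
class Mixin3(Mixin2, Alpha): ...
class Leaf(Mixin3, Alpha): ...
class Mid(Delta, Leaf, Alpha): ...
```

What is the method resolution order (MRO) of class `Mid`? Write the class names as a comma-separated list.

Mid, Delta, Inner, Leaf, Mixin3, Mixin2, Alpha, object

L[Mid] = Mid + merge(L[Delta], L[Leaf], L[Alpha], [Delta Leaf Alpha])
  take Delta:  [Delta Inner Mixin2 Alpha object] + [Leaf Mixin3 Mixin2 Alpha object] + [Alpha object] + [Delta Leaf Alpha]
  take Inner:  [Inner Mixin2 Alpha object] + [Leaf Mixin3 Mixin2 Alpha object] + [Alpha object] + [Leaf Alpha]
  take Leaf:  [Mixin2 Alpha object] + [Leaf Mixin3 Mixin2 Alpha object] + [Alpha object] + [Leaf Alpha]
  take Mixin3:  [Mixin2 Alpha object] + [Mixin3 Mixin2 Alpha object] + [Alpha object] + [Alpha]
  take Mixin2:  [Mixin2 Alpha object] + [Mixin2 Alpha object] + [Alpha object] + [Alpha]
  take Alpha:  [Alpha object] + [Alpha object] + [Alpha object] + [Alpha]
  take object:  [object] + [object] + [object]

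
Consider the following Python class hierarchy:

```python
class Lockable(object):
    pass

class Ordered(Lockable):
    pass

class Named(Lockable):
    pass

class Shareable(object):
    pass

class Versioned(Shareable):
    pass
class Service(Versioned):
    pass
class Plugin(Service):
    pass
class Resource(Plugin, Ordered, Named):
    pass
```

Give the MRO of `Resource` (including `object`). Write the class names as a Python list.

L[Resource] = Resource + merge(L[Plugin], L[Ordered], L[Named], [Plugin Ordered Named])
  take Plugin:  [Plugin Service Versioned Shareable object] + [Ordered Lockable object] + [Named Lockable object] + [Plugin Ordered Named]
  take Service:  [Service Versioned Shareable object] + [Ordered Lockable object] + [Named Lockable object] + [Ordered Named]
  take Versioned:  [Versioned Shareable object] + [Ordered Lockable object] + [Named Lockable object] + [Ordered Named]
  take Shareable:  [Shareable object] + [Ordered Lockable object] + [Named Lockable object] + [Ordered Named]
  take Ordered:  [object] + [Ordered Lockable object] + [Named Lockable object] + [Ordered Named]
  take Named:  [object] + [Lockable object] + [Named Lockable object] + [Named]
  take Lockable:  [object] + [Lockable object] + [Lockable object]
  take object:  [object] + [object] + [object]

[Resource, Plugin, Service, Versioned, Shareable, Ordered, Named, Lockable, object]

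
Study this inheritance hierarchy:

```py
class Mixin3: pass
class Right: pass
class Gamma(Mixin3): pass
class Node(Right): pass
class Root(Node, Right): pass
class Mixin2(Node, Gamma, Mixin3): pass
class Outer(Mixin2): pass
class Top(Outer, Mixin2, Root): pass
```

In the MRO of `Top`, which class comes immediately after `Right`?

Gamma

L[Top] = Top + merge(L[Outer], L[Mixin2], L[Root], [Outer Mixin2 Root])
  take Outer:  [Outer Mixin2 Node Right Gamma Mixin3 object] + [Mixin2 Node Right Gamma Mixin3 object] + [Root Node Right object] + [Outer Mixin2 Root]
  take Mixin2:  [Mixin2 Node Right Gamma Mixin3 object] + [Mixin2 Node Right Gamma Mixin3 object] + [Root Node Right object] + [Mixin2 Root]
  take Root:  [Node Right Gamma Mixin3 object] + [Node Right Gamma Mixin3 object] + [Root Node Right object] + [Root]
  take Node:  [Node Right Gamma Mixin3 object] + [Node Right Gamma Mixin3 object] + [Node Right object]
  take Right:  [Right Gamma Mixin3 object] + [Right Gamma Mixin3 object] + [Right object]
  take Gamma:  [Gamma Mixin3 object] + [Gamma Mixin3 object] + [object]
  take Mixin3:  [Mixin3 object] + [Mixin3 object] + [object]
  take object:  [object] + [object] + [object]
MRO: Top Outer Mixin2 Root Node Right Gamma Mixin3 object
Right is at position 5; next is Gamma.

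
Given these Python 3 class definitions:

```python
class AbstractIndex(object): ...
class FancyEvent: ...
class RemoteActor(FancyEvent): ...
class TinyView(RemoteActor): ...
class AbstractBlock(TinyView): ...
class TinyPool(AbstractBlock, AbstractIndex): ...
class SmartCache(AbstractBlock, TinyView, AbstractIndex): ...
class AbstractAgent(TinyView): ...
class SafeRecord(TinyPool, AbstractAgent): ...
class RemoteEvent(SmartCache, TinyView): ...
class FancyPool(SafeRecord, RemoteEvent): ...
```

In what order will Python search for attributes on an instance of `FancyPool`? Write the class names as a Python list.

L[FancyPool] = FancyPool + merge(L[SafeRecord], L[RemoteEvent], [SafeRecord RemoteEvent])
  take SafeRecord:  [SafeRecord TinyPool AbstractBlock AbstractAgent TinyView RemoteActor FancyEvent AbstractIndex object] + [RemoteEvent SmartCache AbstractBlock TinyView RemoteActor FancyEvent AbstractIndex object] + [SafeRecord RemoteEvent]
  take TinyPool:  [TinyPool AbstractBlock AbstractAgent TinyView RemoteActor FancyEvent AbstractIndex object] + [RemoteEvent SmartCache AbstractBlock TinyView RemoteActor FancyEvent AbstractIndex object] + [RemoteEvent]
  take RemoteEvent:  [AbstractBlock AbstractAgent TinyView RemoteActor FancyEvent AbstractIndex object] + [RemoteEvent SmartCache AbstractBlock TinyView RemoteActor FancyEvent AbstractIndex object] + [RemoteEvent]
  take SmartCache:  [AbstractBlock AbstractAgent TinyView RemoteActor FancyEvent AbstractIndex object] + [SmartCache AbstractBlock TinyView RemoteActor FancyEvent AbstractIndex object]
  take AbstractBlock:  [AbstractBlock AbstractAgent TinyView RemoteActor FancyEvent AbstractIndex object] + [AbstractBlock TinyView RemoteActor FancyEvent AbstractIndex object]
  take AbstractAgent:  [AbstractAgent TinyView RemoteActor FancyEvent AbstractIndex object] + [TinyView RemoteActor FancyEvent AbstractIndex object]
  take TinyView:  [TinyView RemoteActor FancyEvent AbstractIndex object] + [TinyView RemoteActor FancyEvent AbstractIndex object]
  take RemoteActor:  [RemoteActor FancyEvent AbstractIndex object] + [RemoteActor FancyEvent AbstractIndex object]
  take FancyEvent:  [FancyEvent AbstractIndex object] + [FancyEvent AbstractIndex object]
  take AbstractIndex:  [AbstractIndex object] + [AbstractIndex object]
  take object:  [object] + [object]

[FancyPool, SafeRecord, TinyPool, RemoteEvent, SmartCache, AbstractBlock, AbstractAgent, TinyView, RemoteActor, FancyEvent, AbstractIndex, object]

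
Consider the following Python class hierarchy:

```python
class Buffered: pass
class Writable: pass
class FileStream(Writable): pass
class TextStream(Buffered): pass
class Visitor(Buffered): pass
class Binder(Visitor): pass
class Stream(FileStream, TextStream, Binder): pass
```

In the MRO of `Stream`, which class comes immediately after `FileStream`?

L[Stream] = Stream + merge(L[FileStream], L[TextStream], L[Binder], [FileStream TextStream Binder])
  take FileStream:  [FileStream Writable object] + [TextStream Buffered object] + [Binder Visitor Buffered object] + [FileStream TextStream Binder]
  take Writable:  [Writable object] + [TextStream Buffered object] + [Binder Visitor Buffered object] + [TextStream Binder]
  take TextStream:  [object] + [TextStream Buffered object] + [Binder Visitor Buffered object] + [TextStream Binder]
  take Binder:  [object] + [Buffered object] + [Binder Visitor Buffered object] + [Binder]
  take Visitor:  [object] + [Buffered object] + [Visitor Buffered object]
  take Buffered:  [object] + [Buffered object] + [Buffered object]
  take object:  [object] + [object] + [object]
MRO: Stream FileStream Writable TextStream Binder Visitor Buffered object
FileStream is at position 1; next is Writable.

Writable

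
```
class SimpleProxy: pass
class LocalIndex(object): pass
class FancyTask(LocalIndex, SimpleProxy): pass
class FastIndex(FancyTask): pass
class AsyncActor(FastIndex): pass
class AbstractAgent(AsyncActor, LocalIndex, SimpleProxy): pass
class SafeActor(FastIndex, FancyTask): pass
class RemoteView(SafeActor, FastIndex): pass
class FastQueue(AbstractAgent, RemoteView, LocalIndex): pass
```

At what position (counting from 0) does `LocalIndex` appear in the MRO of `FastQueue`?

L[FastQueue] = FastQueue + merge(L[AbstractAgent], L[RemoteView], L[LocalIndex], [AbstractAgent RemoteView LocalIndex])
  take AbstractAgent:  [AbstractAgent AsyncActor FastIndex FancyTask LocalIndex SimpleProxy object] + [RemoteView SafeActor FastIndex FancyTask LocalIndex SimpleProxy object] + [LocalIndex object] + [AbstractAgent RemoteView LocalIndex]
  take AsyncActor:  [AsyncActor FastIndex FancyTask LocalIndex SimpleProxy object] + [RemoteView SafeActor FastIndex FancyTask LocalIndex SimpleProxy object] + [LocalIndex object] + [RemoteView LocalIndex]
  take RemoteView:  [FastIndex FancyTask LocalIndex SimpleProxy object] + [RemoteView SafeActor FastIndex FancyTask LocalIndex SimpleProxy object] + [LocalIndex object] + [RemoteView LocalIndex]
  take SafeActor:  [FastIndex FancyTask LocalIndex SimpleProxy object] + [SafeActor FastIndex FancyTask LocalIndex SimpleProxy object] + [LocalIndex object] + [LocalIndex]
  take FastIndex:  [FastIndex FancyTask LocalIndex SimpleProxy object] + [FastIndex FancyTask LocalIndex SimpleProxy object] + [LocalIndex object] + [LocalIndex]
  take FancyTask:  [FancyTask LocalIndex SimpleProxy object] + [FancyTask LocalIndex SimpleProxy object] + [LocalIndex object] + [LocalIndex]
  take LocalIndex:  [LocalIndex SimpleProxy object] + [LocalIndex SimpleProxy object] + [LocalIndex object] + [LocalIndex]
  take SimpleProxy:  [SimpleProxy object] + [SimpleProxy object] + [object]
  take object:  [object] + [object] + [object]
MRO: FastQueue AbstractAgent AsyncActor RemoteView SafeActor FastIndex FancyTask LocalIndex SimpleProxy object
LocalIndex sits at index 7.

7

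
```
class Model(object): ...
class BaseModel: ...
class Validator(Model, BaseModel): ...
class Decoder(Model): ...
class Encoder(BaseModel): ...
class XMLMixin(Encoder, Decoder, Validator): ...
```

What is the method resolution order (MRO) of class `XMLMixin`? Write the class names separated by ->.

L[XMLMixin] = XMLMixin + merge(L[Encoder], L[Decoder], L[Validator], [Encoder Decoder Validator])
  take Encoder:  [Encoder BaseModel object] + [Decoder Model object] + [Validator Model BaseModel object] + [Encoder Decoder Validator]
  take Decoder:  [BaseModel object] + [Decoder Model object] + [Validator Model BaseModel object] + [Decoder Validator]
  take Validator:  [BaseModel object] + [Model object] + [Validator Model BaseModel object] + [Validator]
  take Model:  [BaseModel object] + [Model object] + [Model BaseModel object]
  take BaseModel:  [BaseModel object] + [object] + [BaseModel object]
  take object:  [object] + [object] + [object]

XMLMixin -> Encoder -> Decoder -> Validator -> Model -> BaseModel -> object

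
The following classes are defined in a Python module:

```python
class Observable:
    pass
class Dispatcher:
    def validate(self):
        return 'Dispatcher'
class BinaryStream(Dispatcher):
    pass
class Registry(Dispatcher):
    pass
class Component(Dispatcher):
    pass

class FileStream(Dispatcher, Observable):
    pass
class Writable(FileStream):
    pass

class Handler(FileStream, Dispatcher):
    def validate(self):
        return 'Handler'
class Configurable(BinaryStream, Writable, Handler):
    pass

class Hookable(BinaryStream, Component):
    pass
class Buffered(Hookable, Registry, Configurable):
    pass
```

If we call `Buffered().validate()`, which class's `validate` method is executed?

L[Buffered] = Buffered + merge(L[Hookable], L[Registry], L[Configurable], [Hookable Registry Configurable])
  take Hookable:  [Hookable BinaryStream Component Dispatcher object] + [Registry Dispatcher object] + [Configurable BinaryStream Writable Handler FileStream Dispatcher Observable object] + [Hookable Registry Configurable]
  take Registry:  [BinaryStream Component Dispatcher object] + [Registry Dispatcher object] + [Configurable BinaryStream Writable Handler FileStream Dispatcher Observable object] + [Registry Configurable]
  take Configurable:  [BinaryStream Component Dispatcher object] + [Dispatcher object] + [Configurable BinaryStream Writable Handler FileStream Dispatcher Observable object] + [Configurable]
  take BinaryStream:  [BinaryStream Component Dispatcher object] + [Dispatcher object] + [BinaryStream Writable Handler FileStream Dispatcher Observable object]
  take Component:  [Component Dispatcher object] + [Dispatcher object] + [Writable Handler FileStream Dispatcher Observable object]
  take Writable:  [Dispatcher object] + [Dispatcher object] + [Writable Handler FileStream Dispatcher Observable object]
  take Handler:  [Dispatcher object] + [Dispatcher object] + [Handler FileStream Dispatcher Observable object]
  take FileStream:  [Dispatcher object] + [Dispatcher object] + [FileStream Dispatcher Observable object]
  take Dispatcher:  [Dispatcher object] + [Dispatcher object] + [Dispatcher Observable object]
  take Observable:  [object] + [object] + [Observable object]
  take object:  [object] + [object] + [object]
MRO: Buffered Hookable Registry Configurable BinaryStream Component Writable Handler FileStream Dispatcher Observable object
validate is defined in: Dispatcher, Handler. First along the MRO is Handler.

Handler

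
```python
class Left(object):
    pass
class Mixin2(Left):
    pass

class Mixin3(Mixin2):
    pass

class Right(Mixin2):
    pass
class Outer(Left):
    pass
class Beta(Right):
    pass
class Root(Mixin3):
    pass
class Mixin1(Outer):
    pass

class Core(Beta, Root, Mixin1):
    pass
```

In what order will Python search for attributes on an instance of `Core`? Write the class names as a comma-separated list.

L[Core] = Core + merge(L[Beta], L[Root], L[Mixin1], [Beta Root Mixin1])
  take Beta:  [Beta Right Mixin2 Left object] + [Root Mixin3 Mixin2 Left object] + [Mixin1 Outer Left object] + [Beta Root Mixin1]
  take Right:  [Right Mixin2 Left object] + [Root Mixin3 Mixin2 Left object] + [Mixin1 Outer Left object] + [Root Mixin1]
  take Root:  [Mixin2 Left object] + [Root Mixin3 Mixin2 Left object] + [Mixin1 Outer Left object] + [Root Mixin1]
  take Mixin3:  [Mixin2 Left object] + [Mixin3 Mixin2 Left object] + [Mixin1 Outer Left object] + [Mixin1]
  take Mixin2:  [Mixin2 Left object] + [Mixin2 Left object] + [Mixin1 Outer Left object] + [Mixin1]
  take Mixin1:  [Left object] + [Left object] + [Mixin1 Outer Left object] + [Mixin1]
  take Outer:  [Left object] + [Left object] + [Outer Left object]
  take Left:  [Left object] + [Left object] + [Left object]
  take object:  [object] + [object] + [object]

Core, Beta, Right, Root, Mixin3, Mixin2, Mixin1, Outer, Left, object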